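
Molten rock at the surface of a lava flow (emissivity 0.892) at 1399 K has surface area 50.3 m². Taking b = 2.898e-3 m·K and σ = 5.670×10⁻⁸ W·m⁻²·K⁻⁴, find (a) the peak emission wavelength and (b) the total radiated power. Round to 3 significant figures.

λ_max ≈ 2.07 μm; P ≈ 9.75×10⁶ W

(a) λ_max = b/T = 2.898×10⁻³/1399 = 2.071×10⁻⁶ m = 2.07 μm.
Area A = 50.3 m².
(b) P = εσAT⁴ = 0.892×5.670×10⁻⁸×50.3×(1399)⁴ = 9.75×10⁶ W.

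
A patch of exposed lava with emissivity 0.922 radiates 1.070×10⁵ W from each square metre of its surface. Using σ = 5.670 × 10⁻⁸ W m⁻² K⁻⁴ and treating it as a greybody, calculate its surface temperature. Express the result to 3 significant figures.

I = εσT⁴, so T = (I/εσ)^(1/4) = (1.070×10⁵/(0.922×5.670×10⁻⁸))^(1/4) = 1.20×10³ K.

T ≈ 1.20×10³ K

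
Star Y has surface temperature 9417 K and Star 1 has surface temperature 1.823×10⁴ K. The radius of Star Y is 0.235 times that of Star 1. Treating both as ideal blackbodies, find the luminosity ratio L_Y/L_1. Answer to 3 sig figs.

L ∝ R²T⁴, so L_Y/L_1 = (R_Y/R_1)²(T_Y/T_1)⁴ = (0.235)² × (9417/1.823×10⁴)⁴ = 0.055225 × 0.0712039 = 3.93×10⁻³.

L_Y/L_1 ≈ 3.93×10⁻³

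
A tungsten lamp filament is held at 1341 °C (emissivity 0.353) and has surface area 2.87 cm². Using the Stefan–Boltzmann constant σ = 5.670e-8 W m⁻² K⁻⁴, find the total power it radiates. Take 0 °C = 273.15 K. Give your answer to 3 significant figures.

P ≈ 39.0 W

T = 1341 °C + 273.15 = 1614.15 K.
Area A = 2.87 cm² = 2.87×10⁻⁴ m².
P = εσAT⁴ = 0.353 × 5.670×10⁻⁸ × 2.87×10⁻⁴ × (1614.15)⁴ = 39.0 W.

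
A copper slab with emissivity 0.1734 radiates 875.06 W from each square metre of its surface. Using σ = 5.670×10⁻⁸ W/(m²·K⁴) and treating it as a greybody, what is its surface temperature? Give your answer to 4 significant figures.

T ≈ 546.2 K

I = εσT⁴, so T = (I/εσ)^(1/4) = (875.06/(0.1734×5.670×10⁻⁸))^(1/4) = 546.2 K.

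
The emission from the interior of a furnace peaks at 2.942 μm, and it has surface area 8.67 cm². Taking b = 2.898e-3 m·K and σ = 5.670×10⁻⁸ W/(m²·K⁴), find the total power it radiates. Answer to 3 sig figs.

Wien's law: T = b/λ_max = 2.898×10⁻³/2.942×10⁻⁶ = 985.044 K.
Area A = 8.67 cm² = 8.67×10⁻⁴ m².
Then P = σAT⁴ = 5.670×10⁻⁸×8.67×10⁻⁴×(985.044)⁴ = 46.3 W.

P ≈ 46.3 W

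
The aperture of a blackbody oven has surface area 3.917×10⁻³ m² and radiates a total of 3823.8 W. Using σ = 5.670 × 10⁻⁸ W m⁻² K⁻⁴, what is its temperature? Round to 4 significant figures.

Area A = 3.917×10⁻³ m².
P = σAT⁴ ⇒ T = (P/(σA))^(1/4) = (3823.8/(5.670×10⁻⁸×3.917×10⁻³))^(1/4) = 2037 K.

T ≈ 2037 K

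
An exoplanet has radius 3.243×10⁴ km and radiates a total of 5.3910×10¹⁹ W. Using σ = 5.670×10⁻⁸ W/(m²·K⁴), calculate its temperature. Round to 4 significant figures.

Surface area A = 4πR² = 4π(3.243×10⁷ m)² = 1.32161×10¹⁶ m².
P = σAT⁴ ⇒ T = (P/(σA))^(1/4) = (5.3910×10¹⁹/(5.670×10⁻⁸×1.32161×10¹⁶))^(1/4) = 517.9 K.

T ≈ 517.9 K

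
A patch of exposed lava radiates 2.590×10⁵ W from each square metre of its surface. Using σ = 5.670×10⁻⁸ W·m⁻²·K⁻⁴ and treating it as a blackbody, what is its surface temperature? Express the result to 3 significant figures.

I = σT⁴, so T = (I/σ)^(1/4) = (2.590×10⁵/(5.670×10⁻⁸))^(1/4) = 1.46×10³ K.

T ≈ 1.46×10³ K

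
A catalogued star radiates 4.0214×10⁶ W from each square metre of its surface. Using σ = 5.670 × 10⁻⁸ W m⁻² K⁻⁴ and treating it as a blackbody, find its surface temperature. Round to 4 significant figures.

T ≈ 2902 K

I = σT⁴, so T = (I/σ)^(1/4) = (4.0214×10⁶/(5.670×10⁻⁸))^(1/4) = 2902 K.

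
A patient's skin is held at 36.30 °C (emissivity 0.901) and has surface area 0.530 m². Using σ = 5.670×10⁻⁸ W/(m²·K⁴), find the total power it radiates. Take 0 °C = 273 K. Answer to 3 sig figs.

T = 36.30 °C + 273 = 309.30 K.
Area A = 0.530 m².
P = εσAT⁴ = 0.901 × 5.670×10⁻⁸ × 0.530 × (309.30)⁴ = 248 W.

P ≈ 248 W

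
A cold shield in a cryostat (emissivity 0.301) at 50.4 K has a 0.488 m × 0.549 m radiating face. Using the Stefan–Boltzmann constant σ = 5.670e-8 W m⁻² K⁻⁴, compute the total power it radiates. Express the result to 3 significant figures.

Area A = 0.488 × 0.549 = 0.267912 m².
P = εσAT⁴ = 0.301 × 5.670×10⁻⁸ × 0.267912 × (50.4)⁴ = 0.0295 W.

P ≈ 0.0295 W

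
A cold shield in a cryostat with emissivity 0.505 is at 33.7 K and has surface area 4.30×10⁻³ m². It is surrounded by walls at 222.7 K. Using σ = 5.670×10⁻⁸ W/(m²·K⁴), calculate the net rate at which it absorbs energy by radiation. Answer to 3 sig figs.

Net gain ≈ 0.303 W

Area A = 4.30×10⁻³ m².
Net radiated power P_net = εσA(T⁴ − T₀⁴) = 0.505×5.670×10⁻⁸×4.30×10⁻³×(33.7⁴ − 222.7⁴).
T⁴ − T₀⁴ = 1.28979×10⁶ − 2.45969×10⁹ = -2.45840×10⁹ K⁴, so P_net = -0.303 W — negative, meaning a net gain of 0.303 W.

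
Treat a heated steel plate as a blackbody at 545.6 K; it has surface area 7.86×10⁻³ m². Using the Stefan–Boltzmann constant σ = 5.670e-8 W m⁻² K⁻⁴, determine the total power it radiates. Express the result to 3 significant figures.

Area A = 7.86×10⁻³ m².
P = σAT⁴ = 5.670×10⁻⁸ × 7.86×10⁻³ × (545.6)⁴ = 39.5 W.

P ≈ 39.5 W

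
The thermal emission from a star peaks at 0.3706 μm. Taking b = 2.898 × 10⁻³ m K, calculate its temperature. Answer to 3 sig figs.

T ≈ 7.82×10³ K

Wien's law gives T = b/λ_max = (2.898×10⁻³ m·K)/(3.706×10⁻⁷ m) = 7.82×10³ K.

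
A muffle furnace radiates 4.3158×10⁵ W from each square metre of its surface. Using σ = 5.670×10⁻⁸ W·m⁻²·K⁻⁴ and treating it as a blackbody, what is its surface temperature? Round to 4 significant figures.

T ≈ 1661 K

I = σT⁴, so T = (I/σ)^(1/4) = (4.3158×10⁵/(5.670×10⁻⁸))^(1/4) = 1661 K.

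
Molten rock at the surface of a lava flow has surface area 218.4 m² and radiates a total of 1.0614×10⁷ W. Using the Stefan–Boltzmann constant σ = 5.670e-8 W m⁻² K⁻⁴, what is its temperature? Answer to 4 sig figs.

T ≈ 962.2 K

Area A = 218.4 m².
P = σAT⁴ ⇒ T = (P/(σA))^(1/4) = (1.0614×10⁷/(5.670×10⁻⁸×218.4))^(1/4) = 962.2 K.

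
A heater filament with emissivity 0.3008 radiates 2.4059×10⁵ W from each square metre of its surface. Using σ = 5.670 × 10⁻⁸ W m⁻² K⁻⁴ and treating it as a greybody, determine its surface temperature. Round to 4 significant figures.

T ≈ 1938 K

I = εσT⁴, so T = (I/εσ)^(1/4) = (2.4059×10⁵/(0.3008×5.670×10⁻⁸))^(1/4) = 1938 K.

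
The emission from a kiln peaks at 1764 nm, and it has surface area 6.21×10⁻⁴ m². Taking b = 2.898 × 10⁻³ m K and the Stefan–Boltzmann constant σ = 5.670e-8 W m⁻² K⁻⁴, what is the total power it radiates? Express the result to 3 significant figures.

P ≈ 256 W

Wien's law: T = b/λ_max = 2.898×10⁻³/1.764×10⁻⁶ = 1642.86 K.
Area A = 6.21×10⁻⁴ m².
Then P = σAT⁴ = 5.670×10⁻⁸×6.21×10⁻⁴×(1642.86)⁴ = 256 W.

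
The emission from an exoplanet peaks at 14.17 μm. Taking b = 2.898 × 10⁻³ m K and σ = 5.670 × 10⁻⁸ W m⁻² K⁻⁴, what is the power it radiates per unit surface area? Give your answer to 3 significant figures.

I ≈ 99.2 W/m²

Wien's law: T = b/λ_max = 2.898×10⁻³/1.417×10⁻⁵ = 204.517 K.
Then I = σT⁴ = 5.670×10⁻⁸×(204.517)⁴ = 99.2 W/m².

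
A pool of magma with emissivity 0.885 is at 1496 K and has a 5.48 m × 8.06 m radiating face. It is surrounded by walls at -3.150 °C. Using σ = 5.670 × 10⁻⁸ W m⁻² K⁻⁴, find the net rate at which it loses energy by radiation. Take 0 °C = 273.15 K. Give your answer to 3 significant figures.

Net loss ≈ 1.11×10⁷ W

Surroundings: T = -3.150 °C + 273.15 = 270.000 K.
Area A = 5.48 × 8.06 = 44.1688 m².
Net radiated power P_net = εσA(T⁴ − T₀⁴) = 0.885×5.670×10⁻⁸×44.1688×(1496⁴ − 270.000⁴).
T⁴ − T₀⁴ = 5.00872×10¹² − 5.31441×10⁹ = 5.00341×10¹² K⁴, so P_net = 1.11×10⁷ W.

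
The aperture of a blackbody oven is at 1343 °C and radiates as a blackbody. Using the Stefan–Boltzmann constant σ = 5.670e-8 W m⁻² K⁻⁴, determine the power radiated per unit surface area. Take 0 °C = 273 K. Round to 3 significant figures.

T = 1343 °C + 273 = 1616 K.
Stefan–Boltzmann: I = σT⁴ = 5.670×10⁻⁸ × (1616)⁴ = 3.87×10⁵ W/m².

I ≈ 3.87×10⁵ W/m²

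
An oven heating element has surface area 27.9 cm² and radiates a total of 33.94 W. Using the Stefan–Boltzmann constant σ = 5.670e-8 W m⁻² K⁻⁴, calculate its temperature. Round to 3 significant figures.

Area A = 27.9 cm² = 2.79×10⁻³ m².
P = σAT⁴ ⇒ T = (P/(σA))^(1/4) = (33.94/(5.670×10⁻⁸×2.79×10⁻³))^(1/4) = 681 K.

T ≈ 681 K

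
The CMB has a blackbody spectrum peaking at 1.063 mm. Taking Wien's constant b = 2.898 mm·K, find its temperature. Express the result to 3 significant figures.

Wien's law gives T = b/λ_max = (2.898×10⁻³ m·K)/(1.063×10⁻³ m) = 2.73 K.

T ≈ 2.73 K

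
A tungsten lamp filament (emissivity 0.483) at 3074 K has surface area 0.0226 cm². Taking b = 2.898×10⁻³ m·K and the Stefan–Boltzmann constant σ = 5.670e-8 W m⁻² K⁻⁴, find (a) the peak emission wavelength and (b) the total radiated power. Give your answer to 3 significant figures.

(a) λ_max = b/T = 2.898×10⁻³/3074 = 9.427×10⁻⁷ m = 0.943 μm.
Area A = 0.0226 cm² = 2.26×10⁻⁶ m².
(b) P = εσAT⁴ = 0.483×5.670×10⁻⁸×2.26×10⁻⁶×(3074)⁴ = 5.53 W.

λ_max ≈ 0.943 μm; P ≈ 5.53 W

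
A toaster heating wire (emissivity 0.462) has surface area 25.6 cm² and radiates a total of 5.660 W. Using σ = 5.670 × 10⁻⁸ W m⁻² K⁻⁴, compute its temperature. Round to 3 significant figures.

T ≈ 539 K

Area A = 25.6 cm² = 2.56×10⁻³ m².
P = εσAT⁴ ⇒ T = (P/(εσA))^(1/4) = (5.660/(0.462×5.670×10⁻⁸×2.56×10⁻³))^(1/4) = 539 K.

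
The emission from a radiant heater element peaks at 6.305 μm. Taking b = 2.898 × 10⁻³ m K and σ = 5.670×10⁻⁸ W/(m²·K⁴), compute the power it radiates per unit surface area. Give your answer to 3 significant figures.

Wien's law: T = b/λ_max = 2.898×10⁻³/6.305×10⁻⁶ = 459.635 K.
Then I = σT⁴ = 5.670×10⁻⁸×(459.635)⁴ = 2.53×10³ W/m².

I ≈ 2.53×10³ W/m²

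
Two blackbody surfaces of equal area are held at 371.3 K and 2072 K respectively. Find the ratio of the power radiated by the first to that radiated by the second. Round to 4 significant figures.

P₁/P₂ ≈ 1.031×10⁻³

With equal areas, P₁/P₂ = (T₁/T₂)⁴ = (371.3/2072)⁴ = 1.031×10⁻³.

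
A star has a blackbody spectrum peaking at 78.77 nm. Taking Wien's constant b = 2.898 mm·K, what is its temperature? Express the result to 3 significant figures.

Wien's law gives T = b/λ_max = (2.898×10⁻³ m·K)/(7.877×10⁻⁸ m) = 3.68×10⁴ K.

T ≈ 3.68×10⁴ K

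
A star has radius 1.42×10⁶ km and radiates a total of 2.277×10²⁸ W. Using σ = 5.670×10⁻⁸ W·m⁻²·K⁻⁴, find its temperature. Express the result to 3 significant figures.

T ≈ 1.12×10⁴ K

Surface area A = 4πR² = 4π(1.42×10⁹ m)² = 2.53388×10¹⁹ m².
P = σAT⁴ ⇒ T = (P/(σA))^(1/4) = (2.277×10²⁸/(5.670×10⁻⁸×2.53388×10¹⁹))^(1/4) = 1.12×10⁴ K.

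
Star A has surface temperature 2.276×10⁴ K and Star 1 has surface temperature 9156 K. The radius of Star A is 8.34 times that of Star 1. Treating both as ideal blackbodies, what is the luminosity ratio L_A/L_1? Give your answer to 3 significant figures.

L ∝ R²T⁴, so L_A/L_1 = (R_A/R_1)²(T_A/T_1)⁴ = (8.34)² × (2.276×10⁴/9156)⁴ = 69.5556 × 38.1826 = 2.66×10³.

L_A/L_1 ≈ 2.66×10³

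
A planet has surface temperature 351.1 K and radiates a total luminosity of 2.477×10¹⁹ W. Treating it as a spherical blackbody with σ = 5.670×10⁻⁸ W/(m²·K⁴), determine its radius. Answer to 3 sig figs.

R ≈ 4.78×10⁷ m

L = 4πR²σT⁴ ⇒ R = √(L/(4πσT⁴)).
σT⁴ = 861.601 W/m², so R = √(2.477×10¹⁹/(4π×861.601)) = 4.78×10⁷ m.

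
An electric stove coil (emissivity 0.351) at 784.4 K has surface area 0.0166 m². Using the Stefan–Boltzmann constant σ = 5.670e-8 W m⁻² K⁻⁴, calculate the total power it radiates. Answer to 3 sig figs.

Area A = 0.0166 m².
P = εσAT⁴ = 0.351 × 5.670×10⁻⁸ × 0.0166 × (784.4)⁴ = 125 W.

P ≈ 125 W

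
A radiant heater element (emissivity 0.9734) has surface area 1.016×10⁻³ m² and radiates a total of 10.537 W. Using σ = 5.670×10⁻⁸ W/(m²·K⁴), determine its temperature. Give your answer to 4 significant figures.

Area A = 1.016×10⁻³ m².
P = εσAT⁴ ⇒ T = (P/(εσA))^(1/4) = (10.537/(0.9734×5.670×10⁻⁸×1.016×10⁻³))^(1/4) = 658.4 K.

T ≈ 658.4 K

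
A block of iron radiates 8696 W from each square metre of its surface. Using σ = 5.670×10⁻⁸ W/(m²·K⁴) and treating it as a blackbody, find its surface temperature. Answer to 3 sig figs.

I = σT⁴, so T = (I/σ)^(1/4) = (8696/(5.670×10⁻⁸))^(1/4) = 626 K.

T ≈ 626 K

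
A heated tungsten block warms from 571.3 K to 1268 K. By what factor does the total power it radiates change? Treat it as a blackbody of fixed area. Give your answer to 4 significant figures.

P ∝ T⁴, so P₂/P₁ = (T₂/T₁)⁴ = (1268/571.3)⁴ = (2.21950)⁴ = 24.27.

P₂/P₁ ≈ 24.27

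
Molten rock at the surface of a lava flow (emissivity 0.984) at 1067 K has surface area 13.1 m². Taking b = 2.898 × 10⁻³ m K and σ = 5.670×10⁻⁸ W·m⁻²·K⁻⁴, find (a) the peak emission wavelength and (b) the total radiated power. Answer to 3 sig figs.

λ_max ≈ 2.72×10³ nm; P ≈ 9.47×10⁵ W

(a) λ_max = b/T = 2.898×10⁻³/1067 = 2.716×10⁻⁶ m = 2.72×10³ nm.
Area A = 13.1 m².
(b) P = εσAT⁴ = 0.984×5.670×10⁻⁸×13.1×(1067)⁴ = 9.47×10⁵ W.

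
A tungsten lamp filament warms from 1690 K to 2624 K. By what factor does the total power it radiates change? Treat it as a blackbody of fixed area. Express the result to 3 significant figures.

P₂/P₁ ≈ 5.81

P ∝ T⁴, so P₂/P₁ = (T₂/T₁)⁴ = (2624/1690)⁴ = (1.55266)⁴ = 5.81.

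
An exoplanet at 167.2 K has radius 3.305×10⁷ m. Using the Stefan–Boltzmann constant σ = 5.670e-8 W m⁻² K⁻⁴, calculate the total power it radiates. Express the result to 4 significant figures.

P ≈ 6.082×10¹⁷ W

Surface area A = 4πR² = 4π(3.305×10⁷ m)² = 1.37263×10¹⁶ m².
P = σAT⁴ = 5.670×10⁻⁸ × 1.37263×10¹⁶ × (167.2)⁴ = 6.082×10¹⁷ W.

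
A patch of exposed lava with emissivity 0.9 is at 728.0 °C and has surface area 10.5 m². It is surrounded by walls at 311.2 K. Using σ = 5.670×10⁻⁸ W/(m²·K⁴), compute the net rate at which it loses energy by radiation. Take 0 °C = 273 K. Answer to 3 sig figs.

T = 728.0 °C + 273 = 1001.0 K.
Area A = 10.5 m².
Net radiated power P_net = εσA(T⁴ − T₀⁴) = 0.9×5.670×10⁻⁸×10.5×(1001.0⁴ − 311.2⁴).
T⁴ − T₀⁴ = 1.00401×10¹² − 9.37904×10⁹ = 9.94631×10¹¹ K⁴, so P_net = 5.33×10⁵ W.

Net loss ≈ 5.33×10⁵ W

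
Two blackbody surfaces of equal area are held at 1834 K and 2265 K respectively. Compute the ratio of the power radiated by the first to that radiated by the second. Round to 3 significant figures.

With equal areas, P₁/P₂ = (T₁/T₂)⁴ = (1834/2265)⁴ = 0.430.

P₁/P₂ ≈ 0.430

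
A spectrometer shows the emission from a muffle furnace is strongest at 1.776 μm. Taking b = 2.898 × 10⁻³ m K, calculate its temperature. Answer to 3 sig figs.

T ≈ 1.63×10³ K

Wien's law gives T = b/λ_max = (2.898×10⁻³ m·K)/(1.776×10⁻⁶ m) = 1.63×10³ K.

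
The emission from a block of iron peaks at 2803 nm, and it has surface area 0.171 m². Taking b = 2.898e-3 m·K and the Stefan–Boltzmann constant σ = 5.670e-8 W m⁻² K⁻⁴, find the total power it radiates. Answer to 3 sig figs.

Wien's law: T = b/λ_max = 2.898×10⁻³/2.803×10⁻⁶ = 1033.89 K.
Area A = 0.171 m².
Then P = σAT⁴ = 5.670×10⁻⁸×0.171×(1033.89)⁴ = 1.11×10⁴ W.

P ≈ 1.11×10⁴ W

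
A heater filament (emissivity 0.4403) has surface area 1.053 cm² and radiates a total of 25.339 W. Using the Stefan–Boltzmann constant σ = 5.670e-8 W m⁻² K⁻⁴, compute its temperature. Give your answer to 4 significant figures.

T ≈ 1762 K

Area A = 1.053 cm² = 1.053×10⁻⁴ m².
P = εσAT⁴ ⇒ T = (P/(εσA))^(1/4) = (25.339/(0.4403×5.670×10⁻⁸×1.053×10⁻⁴))^(1/4) = 1762 K.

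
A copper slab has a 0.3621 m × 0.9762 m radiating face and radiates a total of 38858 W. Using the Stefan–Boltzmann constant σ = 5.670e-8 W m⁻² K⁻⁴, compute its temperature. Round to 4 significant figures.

T ≈ 1180 K

Area A = 0.3621 × 0.9762 = 0.353482 m².
P = σAT⁴ ⇒ T = (P/(σA))^(1/4) = (38858/(5.670×10⁻⁸×0.353482))^(1/4) = 1180 K.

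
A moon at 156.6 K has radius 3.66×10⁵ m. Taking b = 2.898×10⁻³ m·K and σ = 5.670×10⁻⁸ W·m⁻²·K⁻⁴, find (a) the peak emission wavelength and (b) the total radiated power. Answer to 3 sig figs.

λ_max ≈ 18.5 μm; P ≈ 5.74×10¹³ W

(a) λ_max = b/T = 2.898×10⁻³/156.6 = 1.851×10⁻⁵ m = 18.5 μm.
Surface area A = 4πR² = 4π(3.66×10⁵ m)² = 1.68334×10¹² m².
(b) P = σAT⁴ = 5.670×10⁻⁸×1.68334×10¹²×(156.6)⁴ = 5.74×10¹³ W.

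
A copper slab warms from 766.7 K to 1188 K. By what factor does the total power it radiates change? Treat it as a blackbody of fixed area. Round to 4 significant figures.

P₂/P₁ ≈ 5.765

P ∝ T⁴, so P₂/P₁ = (T₂/T₁)⁴ = (1188/766.7)⁴ = (1.54950)⁴ = 5.765.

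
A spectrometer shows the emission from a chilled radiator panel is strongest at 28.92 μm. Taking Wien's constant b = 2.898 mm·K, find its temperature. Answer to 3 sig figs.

Wien's law gives T = b/λ_max = (2.898×10⁻³ m·K)/(2.892×10⁻⁵ m) = 100 K.

T ≈ 100 K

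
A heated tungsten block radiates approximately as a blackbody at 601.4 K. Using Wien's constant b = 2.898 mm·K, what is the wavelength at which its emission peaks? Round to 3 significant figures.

Wien's displacement law: λ_max = b/T = (2.898×10⁻³ m·K)/(601.4 K) = 4.819×10⁻⁶ m.
That is 4.82 μm, in the infrared range.

λ_max ≈ 4.82 μm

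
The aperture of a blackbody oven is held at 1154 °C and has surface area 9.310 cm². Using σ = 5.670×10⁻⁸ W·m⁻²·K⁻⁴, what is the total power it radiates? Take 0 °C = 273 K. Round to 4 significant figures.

P ≈ 218.9 W

T = 1154 °C + 273 = 1427 K.
Area A = 9.310 cm² = 9.310×10⁻⁴ m².
P = σAT⁴ = 5.670×10⁻⁸ × 9.310×10⁻⁴ × (1427)⁴ = 218.9 W.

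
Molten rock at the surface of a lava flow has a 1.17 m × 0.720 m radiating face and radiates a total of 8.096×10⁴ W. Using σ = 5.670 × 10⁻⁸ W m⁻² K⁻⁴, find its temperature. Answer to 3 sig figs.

Area A = 1.17 × 0.720 = 0.8424 m².
P = σAT⁴ ⇒ T = (P/(σA))^(1/4) = (8.096×10⁴/(5.670×10⁻⁸×0.8424))^(1/4) = 1.14×10³ K.

T ≈ 1.14×10³ K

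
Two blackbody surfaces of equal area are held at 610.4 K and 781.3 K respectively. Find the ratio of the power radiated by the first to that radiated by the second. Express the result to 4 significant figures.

P₁/P₂ ≈ 0.3726

With equal areas, P₁/P₂ = (T₁/T₂)⁴ = (610.4/781.3)⁴ = 0.3726.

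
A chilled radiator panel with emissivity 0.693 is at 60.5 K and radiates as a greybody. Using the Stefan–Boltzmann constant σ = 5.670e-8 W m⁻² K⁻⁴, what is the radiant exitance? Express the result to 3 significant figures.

I ≈ 0.526 W/m²

Stefan–Boltzmann: I = εσT⁴ = 0.693 × 5.670×10⁻⁸ × (60.5)⁴ = 0.526 W/m².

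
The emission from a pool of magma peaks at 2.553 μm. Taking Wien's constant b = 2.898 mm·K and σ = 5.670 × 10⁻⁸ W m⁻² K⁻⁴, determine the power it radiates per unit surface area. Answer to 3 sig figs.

Wien's law: T = b/λ_max = 2.898×10⁻³/2.553×10⁻⁶ = 1135.14 K.
Then I = σT⁴ = 5.670×10⁻⁸×(1135.14)⁴ = 9.41×10⁴ W/m².

I ≈ 9.41×10⁴ W/m²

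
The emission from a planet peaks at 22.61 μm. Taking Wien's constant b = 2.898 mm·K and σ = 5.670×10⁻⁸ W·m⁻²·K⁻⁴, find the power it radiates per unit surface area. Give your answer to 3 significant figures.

Wien's law: T = b/λ_max = 2.898×10⁻³/2.261×10⁻⁵ = 128.173 K.
Then I = σT⁴ = 5.670×10⁻⁸×(128.173)⁴ = 15.3 W/m².

I ≈ 15.3 W/m²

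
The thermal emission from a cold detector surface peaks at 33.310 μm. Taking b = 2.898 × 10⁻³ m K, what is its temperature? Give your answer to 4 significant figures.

T ≈ 87.00 K

Wien's law gives T = b/λ_max = (2.898×10⁻³ m·K)/(3.3310×10⁻⁵ m) = 87.00 K.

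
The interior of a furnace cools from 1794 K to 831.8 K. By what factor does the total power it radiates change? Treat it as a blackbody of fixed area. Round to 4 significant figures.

P₂/P₁ ≈ 0.04622

P ∝ T⁴, so P₂/P₁ = (T₂/T₁)⁴ = (831.8/1794)⁴ = (0.463657)⁴ = 0.04622.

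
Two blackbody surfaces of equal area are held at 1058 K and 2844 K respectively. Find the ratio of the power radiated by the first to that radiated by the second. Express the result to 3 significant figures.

P₁/P₂ ≈ 0.0192

With equal areas, P₁/P₂ = (T₁/T₂)⁴ = (1058/2844)⁴ = 0.0192.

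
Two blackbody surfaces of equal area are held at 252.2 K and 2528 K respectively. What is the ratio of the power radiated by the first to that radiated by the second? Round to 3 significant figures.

With equal areas, P₁/P₂ = (T₁/T₂)⁴ = (252.2/2528)⁴ = 9.91×10⁻⁵.

P₁/P₂ ≈ 9.91×10⁻⁵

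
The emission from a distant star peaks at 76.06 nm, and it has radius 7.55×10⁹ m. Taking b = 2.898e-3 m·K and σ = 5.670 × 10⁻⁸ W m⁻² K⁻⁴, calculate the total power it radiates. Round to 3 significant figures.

P ≈ 8.56×10³¹ W

Wien's law: T = b/λ_max = 2.898×10⁻³/7.606×10⁻⁸ = 38101.5 K.
Surface area A = 4πR² = 4π(7.55×10⁹ m)² = 7.16315×10²⁰ m².
Then P = σAT⁴ = 5.670×10⁻⁸×7.16315×10²⁰×(38101.5)⁴ = 8.56×10³¹ W.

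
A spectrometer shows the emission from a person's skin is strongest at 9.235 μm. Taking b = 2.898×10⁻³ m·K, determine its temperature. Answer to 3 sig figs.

Wien's law gives T = b/λ_max = (2.898×10⁻³ m·K)/(9.235×10⁻⁶ m) = 314 K.

T ≈ 314 K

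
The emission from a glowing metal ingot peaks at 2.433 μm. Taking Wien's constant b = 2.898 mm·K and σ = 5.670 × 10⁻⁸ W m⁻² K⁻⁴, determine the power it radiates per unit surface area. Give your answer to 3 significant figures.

I ≈ 1.14×10⁵ W/m²

Wien's law: T = b/λ_max = 2.898×10⁻³/2.433×10⁻⁶ = 1191.12 K.
Then I = σT⁴ = 5.670×10⁻⁸×(1191.12)⁴ = 1.14×10⁵ W/m².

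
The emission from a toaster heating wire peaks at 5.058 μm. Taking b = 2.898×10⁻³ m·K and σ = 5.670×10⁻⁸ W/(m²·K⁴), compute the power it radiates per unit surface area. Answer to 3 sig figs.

I ≈ 6.11×10³ W/m²

Wien's law: T = b/λ_max = 2.898×10⁻³/5.058×10⁻⁶ = 572.954 K.
Then I = σT⁴ = 5.670×10⁻⁸×(572.954)⁴ = 6.11×10³ W/m².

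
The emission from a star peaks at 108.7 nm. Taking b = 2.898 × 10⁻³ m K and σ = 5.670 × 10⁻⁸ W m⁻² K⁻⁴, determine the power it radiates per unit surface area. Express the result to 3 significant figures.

Wien's law: T = b/λ_max = 2.898×10⁻³/1.087×10⁻⁷ = 26660.5 K.
Then I = σT⁴ = 5.670×10⁻⁸×(26660.5)⁴ = 2.86×10¹⁰ W/m².

I ≈ 2.86×10¹⁰ W/m²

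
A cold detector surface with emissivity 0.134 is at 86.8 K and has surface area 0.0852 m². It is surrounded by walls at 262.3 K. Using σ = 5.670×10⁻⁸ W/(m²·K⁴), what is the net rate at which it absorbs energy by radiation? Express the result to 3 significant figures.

Area A = 0.0852 m².
Net radiated power P_net = εσA(T⁴ − T₀⁴) = 0.134×5.670×10⁻⁸×0.0852×(86.8⁴ − 262.3⁴).
T⁴ − T₀⁴ = 5.67648×10⁷ − 4.73362×10⁹ = -4.67686×10⁹ K⁴, so P_net = -3.03 W — negative, meaning a net gain of 3.03 W.

Net gain ≈ 3.03 W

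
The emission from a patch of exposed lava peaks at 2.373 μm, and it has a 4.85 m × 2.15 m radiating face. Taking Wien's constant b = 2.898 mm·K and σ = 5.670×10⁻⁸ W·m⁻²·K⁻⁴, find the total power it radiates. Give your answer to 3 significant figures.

Wien's law: T = b/λ_max = 2.898×10⁻³/2.373×10⁻⁶ = 1221.24 K.
Area A = 4.85 × 2.15 = 10.4275 m².
Then P = σAT⁴ = 5.670×10⁻⁸×10.4275×(1221.24)⁴ = 1.32×10⁶ W.

P ≈ 1.32×10⁶ W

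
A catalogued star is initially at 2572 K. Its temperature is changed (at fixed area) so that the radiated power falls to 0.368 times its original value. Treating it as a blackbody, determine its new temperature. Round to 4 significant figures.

P ∝ T⁴, so T₂/T₁ = (P₂/P₁)^(1/4) = (0.368)^(1/4) = 0.778865.
T₂ = 2572 × 0.778865 = 2003 K.

T₂ ≈ 2003 K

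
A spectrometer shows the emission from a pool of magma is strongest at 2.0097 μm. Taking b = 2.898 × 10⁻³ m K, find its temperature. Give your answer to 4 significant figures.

Wien's law gives T = b/λ_max = (2.898×10⁻³ m·K)/(2.0097×10⁻⁶ m) = 1442 K.

T ≈ 1442 K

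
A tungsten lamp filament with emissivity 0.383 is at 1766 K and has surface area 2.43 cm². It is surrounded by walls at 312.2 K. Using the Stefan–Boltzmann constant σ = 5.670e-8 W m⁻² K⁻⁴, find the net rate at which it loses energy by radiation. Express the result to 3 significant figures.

Net loss ≈ 51.3 W

Area A = 2.43 cm² = 2.43×10⁻⁴ m².
Net radiated power P_net = εσA(T⁴ − T₀⁴) = 0.383×5.670×10⁻⁸×2.43×10⁻⁴×(1766⁴ − 312.2⁴).
T⁴ − T₀⁴ = 9.72664×10¹² − 9.50017×10⁹ = 9.71714×10¹² K⁴, so P_net = 51.3 W.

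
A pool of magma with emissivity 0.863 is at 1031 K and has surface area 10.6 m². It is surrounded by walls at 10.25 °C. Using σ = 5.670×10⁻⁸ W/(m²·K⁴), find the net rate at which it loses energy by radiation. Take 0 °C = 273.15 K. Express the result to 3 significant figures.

Net loss ≈ 5.83×10⁵ W

Surroundings: T = 10.25 °C + 273.15 = 283.40 K.
Area A = 10.6 m².
Net radiated power P_net = εσA(T⁴ − T₀⁴) = 0.863×5.670×10⁻⁸×10.6×(1031⁴ − 283.40⁴).
T⁴ − T₀⁴ = 1.12989×10¹² − 6.45059×10⁹ = 1.12344×10¹² K⁴, so P_net = 5.83×10⁵ W.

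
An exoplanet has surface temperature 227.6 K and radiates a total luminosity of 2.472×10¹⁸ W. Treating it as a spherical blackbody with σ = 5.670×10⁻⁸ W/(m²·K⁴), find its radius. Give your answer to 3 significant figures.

R ≈ 3.60×10⁷ m

L = 4πR²σT⁴ ⇒ R = √(L/(4πσT⁴)).
σT⁴ = 152.150 W/m², so R = √(2.472×10¹⁸/(4π×152.150)) = 3.60×10⁷ m.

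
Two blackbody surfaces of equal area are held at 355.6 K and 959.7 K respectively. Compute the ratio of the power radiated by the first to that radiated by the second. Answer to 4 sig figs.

With equal areas, P₁/P₂ = (T₁/T₂)⁴ = (355.6/959.7)⁴ = 0.01885.

P₁/P₂ ≈ 0.01885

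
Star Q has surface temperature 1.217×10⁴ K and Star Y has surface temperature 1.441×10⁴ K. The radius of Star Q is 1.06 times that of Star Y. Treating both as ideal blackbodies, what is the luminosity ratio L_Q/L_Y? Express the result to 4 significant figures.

L ∝ R²T⁴, so L_Q/L_Y = (R_Q/R_Y)²(T_Q/T_Y)⁴ = (1.06)² × (1.217×10⁴/1.441×10⁴)⁴ = 1.1236 × 0.508752 = 0.5716.

L_Q/L_Y ≈ 0.5716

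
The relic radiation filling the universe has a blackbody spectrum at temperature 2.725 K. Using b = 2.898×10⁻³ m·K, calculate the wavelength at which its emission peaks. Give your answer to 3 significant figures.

Wien's displacement law: λ_max = b/T = (2.898×10⁻³ m·K)/(2.725 K) = 1.063×10⁻³ m.
That is 1.06 mm, in the microwave range.

λ_max ≈ 1.06 mm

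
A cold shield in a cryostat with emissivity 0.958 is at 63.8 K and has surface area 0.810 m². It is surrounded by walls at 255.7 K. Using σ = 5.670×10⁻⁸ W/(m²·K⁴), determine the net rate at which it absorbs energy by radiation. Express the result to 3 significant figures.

Area A = 0.810 m².
Net radiated power P_net = εσA(T⁴ − T₀⁴) = 0.958×5.670×10⁻⁸×0.810×(63.8⁴ − 255.7⁴).
T⁴ − T₀⁴ = 1.65685×10⁷ − 4.27487×10⁹ = -4.25830×10⁹ K⁴, so P_net = -187 W — negative, meaning a net gain of 187 W.

Net gain ≈ 187 W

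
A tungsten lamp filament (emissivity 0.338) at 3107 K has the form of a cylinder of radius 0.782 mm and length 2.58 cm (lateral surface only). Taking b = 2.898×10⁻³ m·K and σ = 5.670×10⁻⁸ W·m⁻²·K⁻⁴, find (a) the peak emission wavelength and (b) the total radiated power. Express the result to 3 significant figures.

(a) λ_max = b/T = 2.898×10⁻³/3107 = 9.327×10⁻⁷ m = 933 nm.
Lateral area A = 2πrL = 2π×7.82×10⁻⁴×0.0258 = 1.26767×10⁻⁴ m².
(b) P = εσAT⁴ = 0.338×5.670×10⁻⁸×1.26767×10⁻⁴×(3107)⁴ = 226 W.

λ_max ≈ 933 nm; P ≈ 226 W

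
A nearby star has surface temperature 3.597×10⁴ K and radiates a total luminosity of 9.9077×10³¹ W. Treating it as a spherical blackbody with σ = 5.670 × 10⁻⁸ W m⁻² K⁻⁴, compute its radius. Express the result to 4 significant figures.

R ≈ 9.114×10⁹ m

L = 4πR²σT⁴ ⇒ R = √(L/(4πσT⁴)).
σT⁴ = 9.49172×10¹⁰ W/m², so R = √(9.9077×10³¹/(4π×9.49172×10¹⁰)) = 9.114×10⁹ m.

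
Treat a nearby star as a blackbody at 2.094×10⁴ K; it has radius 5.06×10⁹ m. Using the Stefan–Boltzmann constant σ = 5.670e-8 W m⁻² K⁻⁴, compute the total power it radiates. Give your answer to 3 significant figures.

P ≈ 3.51×10³⁰ W

Surface area A = 4πR² = 4π(5.06×10⁹ m)² = 3.21744×10²⁰ m².
P = σAT⁴ = 5.670×10⁻⁸ × 3.21744×10²⁰ × (2.094×10⁴)⁴ = 3.51×10³⁰ W.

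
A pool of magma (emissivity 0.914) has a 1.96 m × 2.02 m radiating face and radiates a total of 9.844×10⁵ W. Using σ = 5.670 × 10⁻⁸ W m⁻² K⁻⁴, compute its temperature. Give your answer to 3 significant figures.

Area A = 1.96 × 2.02 = 3.9592 m².
P = εσAT⁴ ⇒ T = (P/(εσA))^(1/4) = (9.844×10⁵/(0.914×5.670×10⁻⁸×3.9592))^(1/4) = 1.48×10³ K.

T ≈ 1.48×10³ K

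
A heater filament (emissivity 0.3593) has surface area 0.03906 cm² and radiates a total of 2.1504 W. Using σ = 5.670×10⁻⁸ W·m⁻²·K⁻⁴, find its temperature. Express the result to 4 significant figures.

Area A = 0.03906 cm² = 3.906×10⁻⁶ m².
P = εσAT⁴ ⇒ T = (P/(εσA))^(1/4) = (2.1504/(0.3593×5.670×10⁻⁸×3.906×10⁻⁶))^(1/4) = 2280 K.

T ≈ 2280 K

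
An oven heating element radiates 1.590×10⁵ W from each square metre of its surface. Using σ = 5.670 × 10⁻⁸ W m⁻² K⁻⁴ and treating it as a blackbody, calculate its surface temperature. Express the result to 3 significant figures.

T ≈ 1.29×10³ K

I = σT⁴, so T = (I/σ)^(1/4) = (1.590×10⁵/(5.670×10⁻⁸))^(1/4) = 1.29×10³ K.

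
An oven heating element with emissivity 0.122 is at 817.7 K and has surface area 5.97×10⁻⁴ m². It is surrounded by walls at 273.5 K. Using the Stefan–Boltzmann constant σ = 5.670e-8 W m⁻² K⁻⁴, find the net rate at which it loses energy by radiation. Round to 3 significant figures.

Net loss ≈ 1.82 W

Area A = 5.97×10⁻⁴ m².
Net radiated power P_net = εσA(T⁴ − T₀⁴) = 0.122×5.670×10⁻⁸×5.97×10⁻⁴×(817.7⁴ − 273.5⁴).
T⁴ − T₀⁴ = 4.47070×10¹¹ − 5.59538×10⁹ = 4.41475×10¹¹ K⁴, so P_net = 1.82 W.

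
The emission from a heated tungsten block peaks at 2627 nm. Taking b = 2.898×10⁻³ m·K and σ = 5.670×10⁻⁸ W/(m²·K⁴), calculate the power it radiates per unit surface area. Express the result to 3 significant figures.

I ≈ 8.40×10⁴ W/m²

Wien's law: T = b/λ_max = 2.898×10⁻³/2.627×10⁻⁶ = 1103.16 K.
Then I = σT⁴ = 5.670×10⁻⁸×(1103.16)⁴ = 8.40×10⁴ W/m².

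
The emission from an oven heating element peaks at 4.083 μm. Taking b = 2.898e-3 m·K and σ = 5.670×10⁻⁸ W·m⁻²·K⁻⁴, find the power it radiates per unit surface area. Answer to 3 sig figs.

I ≈ 1.44×10⁴ W/m²

Wien's law: T = b/λ_max = 2.898×10⁻³/4.083×10⁻⁶ = 709.772 K.
Then I = σT⁴ = 5.670×10⁻⁸×(709.772)⁴ = 1.44×10⁴ W/m².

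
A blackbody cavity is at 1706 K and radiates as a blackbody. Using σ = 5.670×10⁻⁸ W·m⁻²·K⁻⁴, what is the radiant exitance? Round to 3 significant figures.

I ≈ 4.80×10⁵ W/m²

Stefan–Boltzmann: I = σT⁴ = 5.670×10⁻⁸ × (1706)⁴ = 4.80×10⁵ W/m².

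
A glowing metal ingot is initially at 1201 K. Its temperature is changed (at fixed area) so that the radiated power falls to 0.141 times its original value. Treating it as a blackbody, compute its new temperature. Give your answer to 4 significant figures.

T₂ ≈ 735.9 K

P ∝ T⁴, so T₂/T₁ = (P₂/P₁)^(1/4) = (0.141)^(1/4) = 0.612780.
T₂ = 1201 × 0.612780 = 735.9 K.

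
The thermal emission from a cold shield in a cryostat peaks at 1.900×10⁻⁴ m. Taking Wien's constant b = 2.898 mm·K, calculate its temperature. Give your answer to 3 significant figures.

T ≈ 15.3 K

Wien's law gives T = b/λ_max = (2.898×10⁻³ m·K)/(1.900×10⁻⁴ m) = 15.3 K.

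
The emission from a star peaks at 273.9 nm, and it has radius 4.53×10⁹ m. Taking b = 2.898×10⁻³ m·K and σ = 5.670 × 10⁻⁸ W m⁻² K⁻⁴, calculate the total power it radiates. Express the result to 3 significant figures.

P ≈ 1.83×10²⁹ W

Wien's law: T = b/λ_max = 2.898×10⁻³/2.739×10⁻⁷ = 10580.5 K.
Surface area A = 4πR² = 4π(4.53×10⁹ m)² = 2.57873×10²⁰ m².
Then P = σAT⁴ = 5.670×10⁻⁸×2.57873×10²⁰×(10580.5)⁴ = 1.83×10²⁹ W.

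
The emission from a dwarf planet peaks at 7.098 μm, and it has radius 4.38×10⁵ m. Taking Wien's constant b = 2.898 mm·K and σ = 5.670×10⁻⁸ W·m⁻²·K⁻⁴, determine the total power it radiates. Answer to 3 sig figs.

Wien's law: T = b/λ_max = 2.898×10⁻³/7.098×10⁻⁶ = 408.284 K.
Surface area A = 4πR² = 4π(4.38×10⁵ m)² = 2.41078×10¹² m².
Then P = σAT⁴ = 5.670×10⁻⁸×2.41078×10¹²×(408.284)⁴ = 3.80×10¹⁵ W.

P ≈ 3.80×10¹⁵ W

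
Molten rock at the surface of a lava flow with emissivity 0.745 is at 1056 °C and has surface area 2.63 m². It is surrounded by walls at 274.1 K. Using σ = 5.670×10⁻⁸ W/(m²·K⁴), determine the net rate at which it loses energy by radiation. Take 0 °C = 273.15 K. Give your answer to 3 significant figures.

Net loss ≈ 3.46×10⁵ W

T = 1056 °C + 273.15 = 1329.15 K.
Area A = 2.63 m².
Net radiated power P_net = εσA(T⁴ − T₀⁴) = 0.745×5.670×10⁻⁸×2.63×(1329.15⁴ − 274.1⁴).
T⁴ − T₀⁴ = 3.12102×10¹² − 5.64464×10⁹ = 3.11538×10¹² K⁴, so P_net = 3.46×10⁵ W.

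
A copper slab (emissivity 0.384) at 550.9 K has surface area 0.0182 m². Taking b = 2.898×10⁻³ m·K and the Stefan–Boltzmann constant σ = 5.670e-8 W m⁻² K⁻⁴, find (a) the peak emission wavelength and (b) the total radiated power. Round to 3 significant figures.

λ_max ≈ 5.26 μm; P ≈ 36.5 W

(a) λ_max = b/T = 2.898×10⁻³/550.9 = 5.260×10⁻⁶ m = 5.26 μm.
Area A = 0.0182 m².
(b) P = εσAT⁴ = 0.384×5.670×10⁻⁸×0.0182×(550.9)⁴ = 36.5 W.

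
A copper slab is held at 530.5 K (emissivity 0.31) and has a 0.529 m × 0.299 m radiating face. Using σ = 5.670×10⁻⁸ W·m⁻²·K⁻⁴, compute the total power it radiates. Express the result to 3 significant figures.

P ≈ 220 W

Area A = 0.529 × 0.299 = 0.158171 m².
P = εσAT⁴ = 0.31 × 5.670×10⁻⁸ × 0.158171 × (530.5)⁴ = 220 W.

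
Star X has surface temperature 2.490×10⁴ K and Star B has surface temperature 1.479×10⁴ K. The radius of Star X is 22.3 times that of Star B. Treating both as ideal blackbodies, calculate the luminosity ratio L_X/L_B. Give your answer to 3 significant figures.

L ∝ R²T⁴, so L_X/L_B = (R_X/R_B)²(T_X/T_B)⁴ = (22.3)² × (2.490×10⁴/1.479×10⁴)⁴ = 497.29 × 8.03387 = 4.00×10³.

L_X/L_B ≈ 4.00×10³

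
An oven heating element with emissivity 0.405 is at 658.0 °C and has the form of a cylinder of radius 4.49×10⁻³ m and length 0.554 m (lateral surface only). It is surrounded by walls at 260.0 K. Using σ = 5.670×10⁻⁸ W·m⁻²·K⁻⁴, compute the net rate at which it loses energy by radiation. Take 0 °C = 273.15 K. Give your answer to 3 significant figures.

Net loss ≈ 268 W

T = 658.0 °C + 273.15 = 931.15 K.
Lateral area A = 2πrL = 2π×4.49×10⁻³×0.554 = 0.0156292 m².
Net radiated power P_net = εσA(T⁴ − T₀⁴) = 0.405×5.670×10⁻⁸×0.0156292×(931.15⁴ − 260.0⁴).
T⁴ − T₀⁴ = 7.51759×10¹¹ − 4.56976×10⁹ = 7.47189×10¹¹ K⁴, so P_net = 268 W.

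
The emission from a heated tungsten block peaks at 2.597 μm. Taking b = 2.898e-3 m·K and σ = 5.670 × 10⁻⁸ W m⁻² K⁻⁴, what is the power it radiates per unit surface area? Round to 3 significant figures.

I ≈ 8.79×10⁴ W/m²

Wien's law: T = b/λ_max = 2.898×10⁻³/2.597×10⁻⁶ = 1115.90 K.
Then I = σT⁴ = 5.670×10⁻⁸×(1115.90)⁴ = 8.79×10⁴ W/m².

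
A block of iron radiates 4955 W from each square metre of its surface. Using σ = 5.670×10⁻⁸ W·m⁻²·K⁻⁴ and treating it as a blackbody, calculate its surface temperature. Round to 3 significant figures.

T ≈ 544 K

I = σT⁴, so T = (I/σ)^(1/4) = (4955/(5.670×10⁻⁸))^(1/4) = 544 K.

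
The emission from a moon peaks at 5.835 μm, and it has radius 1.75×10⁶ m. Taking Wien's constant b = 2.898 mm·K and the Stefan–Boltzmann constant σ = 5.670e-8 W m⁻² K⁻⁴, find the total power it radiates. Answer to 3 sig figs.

Wien's law: T = b/λ_max = 2.898×10⁻³/5.835×10⁻⁶ = 496.658 K.
Surface area A = 4πR² = 4π(1.75×10⁶ m)² = 3.84845×10¹³ m².
Then P = σAT⁴ = 5.670×10⁻⁸×3.84845×10¹³×(496.658)⁴ = 1.33×10¹⁷ W.

P ≈ 1.33×10¹⁷ W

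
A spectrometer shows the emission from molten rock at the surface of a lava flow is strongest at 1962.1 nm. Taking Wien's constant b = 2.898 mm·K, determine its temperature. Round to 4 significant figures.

T ≈ 1477 K

Wien's law gives T = b/λ_max = (2.898×10⁻³ m·K)/(1.9621×10⁻⁶ m) = 1477 K.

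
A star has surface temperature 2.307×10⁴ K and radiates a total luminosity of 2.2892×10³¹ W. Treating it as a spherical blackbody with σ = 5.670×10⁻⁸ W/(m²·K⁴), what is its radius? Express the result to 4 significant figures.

R ≈ 1.065×10¹⁰ m

L = 4πR²σT⁴ ⇒ R = √(L/(4πσT⁴)).
σT⁴ = 1.60610×10¹⁰ W/m², so R = √(2.2892×10³¹/(4π×1.60610×10¹⁰)) = 1.065×10¹⁰ m.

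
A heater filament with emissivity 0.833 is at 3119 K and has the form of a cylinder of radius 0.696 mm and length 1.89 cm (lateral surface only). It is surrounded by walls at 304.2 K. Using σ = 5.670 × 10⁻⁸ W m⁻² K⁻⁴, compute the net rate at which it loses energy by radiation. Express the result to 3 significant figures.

Net loss ≈ 369 W

Lateral area A = 2πrL = 2π×6.96×10⁻⁴×0.0189 = 8.26515×10⁻⁵ m².
Net radiated power P_net = εσA(T⁴ − T₀⁴) = 0.833×5.670×10⁻⁸×8.26515×10⁻⁵×(3119⁴ − 304.2⁴).
T⁴ − T₀⁴ = 9.46371×10¹³ − 8.56321×10⁹ = 9.46285×10¹³ K⁴, so P_net = 369 W.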